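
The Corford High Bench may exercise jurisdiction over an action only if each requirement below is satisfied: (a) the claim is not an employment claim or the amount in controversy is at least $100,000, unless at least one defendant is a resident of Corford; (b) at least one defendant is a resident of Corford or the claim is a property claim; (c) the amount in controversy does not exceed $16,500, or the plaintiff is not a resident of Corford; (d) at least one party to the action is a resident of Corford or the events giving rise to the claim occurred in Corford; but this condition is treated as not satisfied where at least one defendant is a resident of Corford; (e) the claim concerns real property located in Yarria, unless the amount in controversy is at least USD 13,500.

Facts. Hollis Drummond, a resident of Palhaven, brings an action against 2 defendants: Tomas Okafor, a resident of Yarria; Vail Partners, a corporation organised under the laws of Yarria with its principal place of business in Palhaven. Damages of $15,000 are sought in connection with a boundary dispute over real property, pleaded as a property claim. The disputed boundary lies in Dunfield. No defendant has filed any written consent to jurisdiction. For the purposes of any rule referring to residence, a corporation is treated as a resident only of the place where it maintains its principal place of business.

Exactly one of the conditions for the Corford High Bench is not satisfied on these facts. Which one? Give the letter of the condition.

The Corford High Bench:
  (a) The claim is a property claim, not an employment claim, so one alternative holds. Condition met.
  (b) The claim is a property claim, so this disjunct is met. Met.
  (c) The amount in controversy is USD 15,000, within the 16,500 dollars ceiling, which satisfies one of the alternatives. Satisfied.
  (d) No party resides in Corford; the operative events occurred in Dunfield, not Corford — every alternative fails. Condition not met.
  (e) The property lies in Dunfield, not Yarria. The proviso rescues it, though: the amount in controversy is USD 15,000, which meets the USD 13,500 floor. Condition met.
Only condition (d) fails.

(d)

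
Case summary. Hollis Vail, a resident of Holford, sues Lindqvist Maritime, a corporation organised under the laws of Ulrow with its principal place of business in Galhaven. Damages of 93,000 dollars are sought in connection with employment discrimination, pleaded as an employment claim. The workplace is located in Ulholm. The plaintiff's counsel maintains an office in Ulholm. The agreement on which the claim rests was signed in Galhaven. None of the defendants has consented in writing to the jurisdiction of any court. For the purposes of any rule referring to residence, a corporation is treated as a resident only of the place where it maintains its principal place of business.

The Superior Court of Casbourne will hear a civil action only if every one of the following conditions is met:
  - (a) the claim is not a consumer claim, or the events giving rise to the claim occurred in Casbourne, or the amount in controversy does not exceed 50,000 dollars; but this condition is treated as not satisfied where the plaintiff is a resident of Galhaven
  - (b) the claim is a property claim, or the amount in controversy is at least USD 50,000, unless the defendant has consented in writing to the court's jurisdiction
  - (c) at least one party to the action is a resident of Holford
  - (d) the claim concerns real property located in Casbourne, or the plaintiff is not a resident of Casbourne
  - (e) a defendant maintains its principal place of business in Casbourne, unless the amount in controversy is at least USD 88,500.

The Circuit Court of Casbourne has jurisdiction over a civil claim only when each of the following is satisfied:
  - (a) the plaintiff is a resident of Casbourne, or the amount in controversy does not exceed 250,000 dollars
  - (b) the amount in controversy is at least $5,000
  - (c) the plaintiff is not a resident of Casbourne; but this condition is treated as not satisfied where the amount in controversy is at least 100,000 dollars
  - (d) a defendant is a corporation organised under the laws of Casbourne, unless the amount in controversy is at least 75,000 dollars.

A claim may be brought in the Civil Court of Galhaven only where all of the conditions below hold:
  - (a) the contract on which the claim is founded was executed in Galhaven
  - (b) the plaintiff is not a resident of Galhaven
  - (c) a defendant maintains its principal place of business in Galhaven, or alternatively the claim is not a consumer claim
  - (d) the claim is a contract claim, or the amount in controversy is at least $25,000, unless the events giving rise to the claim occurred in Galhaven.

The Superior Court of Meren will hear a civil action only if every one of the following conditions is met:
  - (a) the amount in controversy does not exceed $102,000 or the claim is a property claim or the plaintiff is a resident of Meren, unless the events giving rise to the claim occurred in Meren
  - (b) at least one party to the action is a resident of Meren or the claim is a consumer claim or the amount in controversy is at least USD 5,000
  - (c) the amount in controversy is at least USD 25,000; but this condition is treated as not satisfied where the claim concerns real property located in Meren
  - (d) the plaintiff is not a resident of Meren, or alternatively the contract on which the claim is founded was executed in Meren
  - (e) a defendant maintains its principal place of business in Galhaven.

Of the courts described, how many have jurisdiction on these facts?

4

The Superior Court of Casbourne:
  (a) The claim is an employment claim, not a consumer claim, so one alternative holds. The carve-out does not apply: the plaintiff resides in Holford, not Galhaven. Condition met.
  (b) The amount in controversy is USD 93,000, which meets the $50,000 floor — that alternative is enough. Satisfied.
  (c) Hollis Vail resides in Holford. Condition met.
  (d) The plaintiff resides in Holford, which is not Casbourne, which satisfies one of the alternatives. Satisfied.
  (e) The corporate defendant(s) have their principal place of business in Galhaven, not Casbourne. The proviso rescues it, though: the amount in controversy is USD 93,000, which meets the 88,500 dollars floor. Met.
  → Jurisdiction lies.
The Circuit Court of Casbourne:
  (a) The amount in controversy is 93,000 dollars, within the 250,000 dollars ceiling, so one alternative holds. Satisfied.
  (b) The amount in controversy is USD 93,000, which meets the 5,000 dollars floor. Condition met.
  (c) The plaintiff resides in Holford, which is not Casbourne. And the carve-out is inapplicable — the amount in controversy is USD 93,000, below the $100,000 floor. Met.
  (d) The corporate defendant(s) are organised in Ulrow, not Casbourne. However, the amount in controversy is $93,000, which meets the 75,000 dollars floor, so the 'unless' proviso supplies this condition. Met.
  → All conditions met; jurisdiction exists.
The Civil Court of Galhaven:
  (a) The contract was executed in Galhaven. Condition met.
  (b) The plaintiff resides in Holford, which is not Galhaven. Met.
  (c) Lindqvist Maritime has its principal place of business in Galhaven, which satisfies one of the alternatives. Satisfied.
  (d) The amount in controversy is $93,000, which meets the $25,000 floor, so this disjunct is met. Satisfied.
  → All conditions met; jurisdiction exists.
The Superior Court of Meren:
  (a) The amount in controversy is 93,000 dollars, within the $102,000 ceiling, so this disjunct is met. Met.
  (b) The amount in controversy is USD 93,000, which meets the USD 5,000 floor, which satisfies one of the alternatives. Met.
  (c) The amount in controversy is $93,000, which meets the USD 25,000 floor. The carve-out does not apply: the claim does not concern real property. Condition met.
  (d) The plaintiff resides in Holford, which is not Meren, which satisfies one of the alternatives. Condition met.
  (e) Lindqvist Maritime has its principal place of business in Galhaven. Condition met.
  → Every requirement is satisfied — jurisdiction.
Courts with jurisdiction: the Superior Court of Casbourne, the Circuit Court of Casbourne, the Civil Court of Galhaven, the Superior Court of Meren — 4 in total.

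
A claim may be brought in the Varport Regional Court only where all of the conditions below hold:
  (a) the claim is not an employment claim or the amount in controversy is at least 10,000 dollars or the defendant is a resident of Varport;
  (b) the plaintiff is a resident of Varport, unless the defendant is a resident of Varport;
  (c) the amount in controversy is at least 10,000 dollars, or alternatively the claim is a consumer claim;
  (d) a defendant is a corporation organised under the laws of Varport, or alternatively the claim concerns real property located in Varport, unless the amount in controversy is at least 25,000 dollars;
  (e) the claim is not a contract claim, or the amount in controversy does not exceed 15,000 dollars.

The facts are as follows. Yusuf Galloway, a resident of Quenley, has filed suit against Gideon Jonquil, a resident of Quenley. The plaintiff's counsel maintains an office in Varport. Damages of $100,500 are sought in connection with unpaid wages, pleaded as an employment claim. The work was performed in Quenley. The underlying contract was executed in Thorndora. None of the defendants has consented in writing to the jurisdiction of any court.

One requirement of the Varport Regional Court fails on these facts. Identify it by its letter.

(b)

The Varport Regional Court:
  (a) The amount in controversy is $100,500, which meets the 10,000 dollars floor, so this disjunct is met. Met.
  (b) The plaintiff resides in Quenley, not Varport. The proviso offers no rescue either, since the defendant resides in Quenley, not Varport. Condition not met.
  (c) The amount in controversy is 100,500 dollars, which meets the 10,000 dollars floor, so one alternative holds. Met.
  (d) No defendant is a corporation; the claim does not concern real property — no alternative holds. However, the amount in controversy is 100,500 dollars, which meets the $25,000 floor, so the 'unless' proviso supplies this condition. Satisfied.
  (e) The claim is an employment claim, not a contract claim, so one alternative holds. Condition met.
Only condition (b) fails.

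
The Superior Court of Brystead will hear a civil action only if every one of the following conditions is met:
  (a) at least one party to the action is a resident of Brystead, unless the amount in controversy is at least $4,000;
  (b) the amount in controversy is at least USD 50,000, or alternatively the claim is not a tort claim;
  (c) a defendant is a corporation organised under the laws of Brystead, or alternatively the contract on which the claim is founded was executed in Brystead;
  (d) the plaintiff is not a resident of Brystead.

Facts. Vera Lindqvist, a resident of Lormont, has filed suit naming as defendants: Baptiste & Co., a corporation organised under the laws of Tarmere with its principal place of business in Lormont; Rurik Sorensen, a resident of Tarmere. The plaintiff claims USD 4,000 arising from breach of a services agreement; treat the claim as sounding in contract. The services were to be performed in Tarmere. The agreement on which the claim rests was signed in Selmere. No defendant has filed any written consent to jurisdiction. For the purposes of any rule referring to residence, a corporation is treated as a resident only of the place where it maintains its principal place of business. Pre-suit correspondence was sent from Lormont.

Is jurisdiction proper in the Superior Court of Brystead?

The Superior Court of Brystead:
  (a) No party resides in Brystead. However, the amount in controversy is $4,000, which meets the USD 4,000 floor, so the 'unless' proviso supplies this condition. Condition met.
  (b) The claim is a contract claim, not a tort claim, which satisfies one of the alternatives. Condition met.
  (c) The corporate defendant(s) are organised in Tarmere, not Brystead; the contract was executed in Selmere, not Brystead — none of the alternatives is met. Fails.
  (d) The plaintiff resides in Lormont, which is not Brystead. Met.
  → Not every requirement is met — no jurisdiction.

No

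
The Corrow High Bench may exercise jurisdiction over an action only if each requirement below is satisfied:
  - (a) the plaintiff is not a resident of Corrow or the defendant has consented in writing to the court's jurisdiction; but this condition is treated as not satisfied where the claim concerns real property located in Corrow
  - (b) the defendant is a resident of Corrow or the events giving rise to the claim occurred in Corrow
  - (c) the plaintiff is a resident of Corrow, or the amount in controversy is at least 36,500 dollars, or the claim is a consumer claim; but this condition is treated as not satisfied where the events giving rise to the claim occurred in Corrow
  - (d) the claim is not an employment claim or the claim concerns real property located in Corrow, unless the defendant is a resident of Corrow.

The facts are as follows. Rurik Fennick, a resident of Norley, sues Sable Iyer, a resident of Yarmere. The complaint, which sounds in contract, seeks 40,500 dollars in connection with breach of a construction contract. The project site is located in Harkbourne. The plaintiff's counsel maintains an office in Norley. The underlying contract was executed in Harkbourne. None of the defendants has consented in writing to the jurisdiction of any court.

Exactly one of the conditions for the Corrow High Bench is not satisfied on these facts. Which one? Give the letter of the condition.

The Corrow High Bench:
  (a) The plaintiff resides in Norley, which is not Corrow, so this disjunct is met. The carve-out does not apply: the claim does not concern real property. Satisfied.
  (b) The defendant resides in Yarmere, not Corrow; the operative events occurred in Harkbourne, not Corrow — every alternative fails. Fails.
  (c) The amount in controversy is 40,500 dollars, which meets the 36,500 dollars floor, so this disjunct is met. And the carve-out is inapplicable — the operative events occurred in Harkbourne, not Corrow. Satisfied.
  (d) The claim is a contract claim, not an employment claim — that alternative is enough. Met.
Only condition (b) fails.

(b)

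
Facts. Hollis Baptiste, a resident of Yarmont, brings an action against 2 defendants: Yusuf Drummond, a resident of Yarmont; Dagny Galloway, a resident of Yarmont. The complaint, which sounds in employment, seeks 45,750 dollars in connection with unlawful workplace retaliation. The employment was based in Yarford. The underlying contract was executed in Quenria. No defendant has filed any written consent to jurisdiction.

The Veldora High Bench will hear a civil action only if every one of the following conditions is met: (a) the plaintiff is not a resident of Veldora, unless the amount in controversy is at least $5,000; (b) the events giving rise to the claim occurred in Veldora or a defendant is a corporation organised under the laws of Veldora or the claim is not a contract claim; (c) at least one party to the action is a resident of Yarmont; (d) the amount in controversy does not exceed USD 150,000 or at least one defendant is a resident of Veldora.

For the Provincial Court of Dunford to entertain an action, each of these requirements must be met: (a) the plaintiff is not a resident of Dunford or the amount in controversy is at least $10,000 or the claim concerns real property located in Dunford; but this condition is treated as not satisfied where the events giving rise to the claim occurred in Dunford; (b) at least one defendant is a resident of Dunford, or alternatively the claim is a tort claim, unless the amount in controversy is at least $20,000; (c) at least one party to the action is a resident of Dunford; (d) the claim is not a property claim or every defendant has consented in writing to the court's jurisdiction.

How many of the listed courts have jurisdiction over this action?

The Veldora High Bench:
  (a) The plaintiff resides in Yarmont, which is not Veldora. Satisfied.
  (b) The claim is an employment claim, not a contract claim, which satisfies one of the alternatives. Met.
  (c) Hollis Baptiste resides in Yarmont. Satisfied.
  (d) The amount in controversy is USD 45,750, within the 150,000 dollars ceiling, so one alternative holds. Satisfied.
  → Jurisdiction lies.
The Provincial Court of Dunford:
  (a) The plaintiff resides in Yarmont, which is not Dunford, so this disjunct is met. The exception is not triggered, since the operative events occurred in Yarford, not Dunford. Satisfied.
  (b) No defendant resides in Dunford (they reside in Yarmont, Yarmont); the claim is an employment claim, not a tort claim — no alternative holds. The proviso rescues it, though: the amount in controversy is 45,750 dollars, which meets the 20,000 dollars floor. Satisfied.
  (c) No party resides in Dunford. Condition not met.
  (d) The claim is an employment claim, not a property claim, so one alternative holds. Satisfied.
  → Not every requirement is met — no jurisdiction.
Courts with jurisdiction: the Veldora High Bench — 1 in total.

1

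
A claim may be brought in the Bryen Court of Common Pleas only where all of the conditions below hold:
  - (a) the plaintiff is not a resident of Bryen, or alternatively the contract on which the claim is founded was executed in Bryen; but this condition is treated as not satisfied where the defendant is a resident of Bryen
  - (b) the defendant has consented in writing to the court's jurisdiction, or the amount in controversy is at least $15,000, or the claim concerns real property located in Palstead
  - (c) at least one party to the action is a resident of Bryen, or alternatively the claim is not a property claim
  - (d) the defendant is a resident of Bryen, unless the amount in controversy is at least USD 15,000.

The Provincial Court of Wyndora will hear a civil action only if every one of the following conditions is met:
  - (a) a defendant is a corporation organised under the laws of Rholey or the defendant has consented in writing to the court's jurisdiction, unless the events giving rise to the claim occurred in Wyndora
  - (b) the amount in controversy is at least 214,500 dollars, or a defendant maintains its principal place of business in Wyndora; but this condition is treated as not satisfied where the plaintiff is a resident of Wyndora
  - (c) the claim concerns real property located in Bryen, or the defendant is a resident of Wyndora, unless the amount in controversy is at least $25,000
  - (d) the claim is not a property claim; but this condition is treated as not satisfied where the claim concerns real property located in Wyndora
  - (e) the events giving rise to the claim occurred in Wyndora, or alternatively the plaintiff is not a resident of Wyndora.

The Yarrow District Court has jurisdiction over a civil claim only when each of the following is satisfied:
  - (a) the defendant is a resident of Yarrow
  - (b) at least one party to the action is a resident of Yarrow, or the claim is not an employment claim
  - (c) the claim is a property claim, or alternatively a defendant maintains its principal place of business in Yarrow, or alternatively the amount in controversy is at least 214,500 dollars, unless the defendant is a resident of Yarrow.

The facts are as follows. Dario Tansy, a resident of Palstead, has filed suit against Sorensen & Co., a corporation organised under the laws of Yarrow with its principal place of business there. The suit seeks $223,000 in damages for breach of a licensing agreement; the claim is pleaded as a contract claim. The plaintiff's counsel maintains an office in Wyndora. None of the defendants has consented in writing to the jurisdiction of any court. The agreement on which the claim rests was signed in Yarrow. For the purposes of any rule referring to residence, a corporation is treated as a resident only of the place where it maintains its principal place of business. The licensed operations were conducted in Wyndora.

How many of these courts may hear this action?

3

The Bryen Court of Common Pleas:
  (a) The plaintiff resides in Palstead, which is not Bryen — that alternative is enough. The exception is not triggered, since the defendant resides in Yarrow, not Bryen. Condition met.
  (b) The amount in controversy is $223,000, which meets the USD 15,000 floor — that alternative is enough. Condition met.
  (c) The claim is a contract claim, not a property claim — that alternative is enough. Met.
  (d) The defendant resides in Yarrow, not Bryen. However, the amount in controversy is $223,000, which meets the $15,000 floor, so the 'unless' proviso supplies this condition. Condition met.
  → The court has jurisdiction.
The Provincial Court of Wyndora:
  (a) The corporate defendant(s) are organised in Yarrow, not Rholey; no such written consent has been filed — no alternative holds. But the operative events occurred in Wyndora, and the 'unless' clause therefore excuses the requirement. Met.
  (b) The amount in controversy is $223,000, which meets the $214,500 floor, so this disjunct is met. The carve-out does not apply: the plaintiff resides in Palstead, not Wyndora. Satisfied.
  (c) The claim does not concern real property; the defendant resides in Yarrow, not Wyndora — every alternative fails. The proviso rescues it, though: the amount in controversy is $223,000, which meets the 25,000 dollars floor. Condition met.
  (d) The claim is a contract claim, not a property claim. The exception is not triggered, since the claim does not concern real property. Met.
  (e) The operative events occurred in Wyndora, so this disjunct is met. Condition met.
  → Jurisdiction lies.
The Yarrow District Court:
  (a) The defendant resides in Yarrow. Met.
  (b) Sorensen & Co. resides in Yarrow — that alternative is enough. Condition met.
  (c) Sorensen & Co. has its principal place of business in Yarrow, so this disjunct is met. Satisfied.
  → Jurisdiction lies.
Courts with jurisdiction: the Bryen Court of Common Pleas, the Provincial Court of Wyndora, the Yarrow District Court — 3 in total.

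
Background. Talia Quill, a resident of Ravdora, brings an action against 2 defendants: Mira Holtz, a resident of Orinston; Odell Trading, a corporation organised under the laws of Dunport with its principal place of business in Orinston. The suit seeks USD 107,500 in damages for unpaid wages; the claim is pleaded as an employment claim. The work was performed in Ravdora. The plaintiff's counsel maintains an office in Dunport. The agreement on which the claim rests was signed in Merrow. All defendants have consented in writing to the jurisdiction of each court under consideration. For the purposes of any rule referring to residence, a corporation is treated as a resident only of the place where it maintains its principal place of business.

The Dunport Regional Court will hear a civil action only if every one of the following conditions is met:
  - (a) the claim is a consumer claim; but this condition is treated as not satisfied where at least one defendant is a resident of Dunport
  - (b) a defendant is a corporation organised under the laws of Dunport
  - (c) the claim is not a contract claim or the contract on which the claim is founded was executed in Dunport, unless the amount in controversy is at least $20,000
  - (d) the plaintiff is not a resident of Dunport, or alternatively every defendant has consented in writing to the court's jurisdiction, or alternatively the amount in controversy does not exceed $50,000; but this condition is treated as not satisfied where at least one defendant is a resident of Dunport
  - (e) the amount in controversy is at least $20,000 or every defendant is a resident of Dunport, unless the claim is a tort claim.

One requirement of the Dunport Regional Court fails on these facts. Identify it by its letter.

(a)

The Dunport Regional Court:
  (a) The claim is an employment claim, not a consumer claim. Not met.
  (b) Odell Trading is organised under the laws of Dunport. Met.
  (c) The claim is an employment claim, not a contract claim, so this disjunct is met. Condition met.
  (d) The plaintiff resides in Ravdora, which is not Dunport — that alternative is enough. And the carve-out is inapplicable — no defendant resides in Dunport (they reside in Orinston, Orinston). Condition met.
  (e) The amount in controversy is USD 107,500, which meets the USD 20,000 floor — that alternative is enough. Met.
Only condition (a) fails.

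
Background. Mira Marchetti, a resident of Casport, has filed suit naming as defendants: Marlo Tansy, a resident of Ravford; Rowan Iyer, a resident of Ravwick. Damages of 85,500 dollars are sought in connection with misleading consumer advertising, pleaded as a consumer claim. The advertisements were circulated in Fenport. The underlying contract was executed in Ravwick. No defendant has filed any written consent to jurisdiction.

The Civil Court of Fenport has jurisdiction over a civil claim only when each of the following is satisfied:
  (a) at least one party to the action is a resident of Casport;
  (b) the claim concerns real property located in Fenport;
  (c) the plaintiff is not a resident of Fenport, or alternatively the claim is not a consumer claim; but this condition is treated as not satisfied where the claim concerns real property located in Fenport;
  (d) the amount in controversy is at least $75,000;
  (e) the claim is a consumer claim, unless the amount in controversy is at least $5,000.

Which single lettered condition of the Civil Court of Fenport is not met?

(b)

The Civil Court of Fenport:
  (a) Mira Marchetti resides in Casport. Met.
  (b) The claim does not concern real property. Fails.
  (c) The plaintiff resides in Casport, which is not Fenport, so this disjunct is met. The exception is not triggered, since the claim does not concern real property. Satisfied.
  (d) The amount in controversy is USD 85,500, which meets the USD 75,000 floor. Met.
  (e) The claim is a consumer claim. Condition met.
Only condition (b) fails.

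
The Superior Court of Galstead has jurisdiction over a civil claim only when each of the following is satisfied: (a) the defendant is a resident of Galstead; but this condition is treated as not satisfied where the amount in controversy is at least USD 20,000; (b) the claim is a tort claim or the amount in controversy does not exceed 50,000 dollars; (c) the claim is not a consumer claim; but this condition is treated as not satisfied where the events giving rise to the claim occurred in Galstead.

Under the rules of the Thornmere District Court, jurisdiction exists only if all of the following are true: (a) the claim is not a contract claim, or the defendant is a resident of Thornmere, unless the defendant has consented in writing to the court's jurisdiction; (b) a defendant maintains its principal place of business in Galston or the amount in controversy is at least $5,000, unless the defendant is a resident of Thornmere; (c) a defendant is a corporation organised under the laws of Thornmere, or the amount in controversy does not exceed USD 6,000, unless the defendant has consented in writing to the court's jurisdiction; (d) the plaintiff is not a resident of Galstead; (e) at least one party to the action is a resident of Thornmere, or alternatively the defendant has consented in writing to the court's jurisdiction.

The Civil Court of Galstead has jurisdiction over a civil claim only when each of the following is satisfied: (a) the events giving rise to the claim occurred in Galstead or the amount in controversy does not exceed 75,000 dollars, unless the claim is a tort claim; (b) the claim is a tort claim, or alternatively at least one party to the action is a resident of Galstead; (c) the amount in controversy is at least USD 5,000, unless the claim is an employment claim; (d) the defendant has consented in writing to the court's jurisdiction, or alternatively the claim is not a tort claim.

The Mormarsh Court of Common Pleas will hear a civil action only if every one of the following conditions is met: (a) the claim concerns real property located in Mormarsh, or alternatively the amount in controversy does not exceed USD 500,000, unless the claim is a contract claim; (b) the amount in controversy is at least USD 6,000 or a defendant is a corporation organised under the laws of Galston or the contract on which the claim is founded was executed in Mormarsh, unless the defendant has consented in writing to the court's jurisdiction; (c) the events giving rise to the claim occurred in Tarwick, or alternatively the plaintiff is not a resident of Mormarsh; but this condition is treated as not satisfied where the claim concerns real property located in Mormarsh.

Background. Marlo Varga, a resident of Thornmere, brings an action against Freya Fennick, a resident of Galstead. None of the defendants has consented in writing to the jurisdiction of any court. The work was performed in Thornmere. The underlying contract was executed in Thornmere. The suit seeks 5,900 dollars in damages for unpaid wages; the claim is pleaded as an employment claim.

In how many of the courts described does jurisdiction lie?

The Superior Court of Galstead:
  (a) The defendant resides in Galstead. And the carve-out is inapplicable — the amount in controversy is $5,900, below the 20,000 dollars floor. Satisfied.
  (b) The amount in controversy is 5,900 dollars, within the USD 50,000 ceiling, which satisfies one of the alternatives. Condition met.
  (c) The claim is an employment claim, not a consumer claim. And the carve-out is inapplicable — the operative events occurred in Thornmere, not Galstead. Satisfied.
  → Jurisdiction lies.
The Thornmere District Court:
  (a) The claim is an employment claim, not a contract claim, which satisfies one of the alternatives. Condition met.
  (b) The amount in controversy is USD 5,900, which meets the USD 5,000 floor, so one alternative holds. Met.
  (c) The amount in controversy is 5,900 dollars, within the USD 6,000 ceiling — that alternative is enough. Met.
  (d) The plaintiff resides in Thornmere, which is not Galstead. Met.
  (e) Marlo Varga resides in Thornmere, so this disjunct is met. Condition met.
  → The court has jurisdiction.
The Civil Court of Galstead:
  (a) The amount in controversy is $5,900, within the USD 75,000 ceiling, which satisfies one of the alternatives. Met.
  (b) Freya Fennick resides in Galstead, which satisfies one of the alternatives. Satisfied.
  (c) The amount in controversy is USD 5,900, which meets the USD 5,000 floor. Condition met.
  (d) The claim is an employment claim, not a tort claim, so this disjunct is met. Satisfied.
  → All conditions met; jurisdiction exists.
The Mormarsh Court of Common Pleas:
  (a) The amount in controversy is 5,900 dollars, within the 500,000 dollars ceiling, so this disjunct is met. Met.
  (b) The amount in controversy is USD 5,900, below the 6,000 dollars floor; no defendant is a corporation; the contract was executed in Thornmere, not Mormarsh — every alternative fails. The proviso offers no rescue either, since no such written consent has been filed. Condition not met.
  (c) The plaintiff resides in Thornmere, which is not Mormarsh, so one alternative holds. And the carve-out is inapplicable — the claim does not concern real property. Satisfied.
  → The court lacks jurisdiction.
Courts with jurisdiction: the Superior Court of Galstead, the Thornmere District Court, the Civil Court of Galstead — 3 in total.

3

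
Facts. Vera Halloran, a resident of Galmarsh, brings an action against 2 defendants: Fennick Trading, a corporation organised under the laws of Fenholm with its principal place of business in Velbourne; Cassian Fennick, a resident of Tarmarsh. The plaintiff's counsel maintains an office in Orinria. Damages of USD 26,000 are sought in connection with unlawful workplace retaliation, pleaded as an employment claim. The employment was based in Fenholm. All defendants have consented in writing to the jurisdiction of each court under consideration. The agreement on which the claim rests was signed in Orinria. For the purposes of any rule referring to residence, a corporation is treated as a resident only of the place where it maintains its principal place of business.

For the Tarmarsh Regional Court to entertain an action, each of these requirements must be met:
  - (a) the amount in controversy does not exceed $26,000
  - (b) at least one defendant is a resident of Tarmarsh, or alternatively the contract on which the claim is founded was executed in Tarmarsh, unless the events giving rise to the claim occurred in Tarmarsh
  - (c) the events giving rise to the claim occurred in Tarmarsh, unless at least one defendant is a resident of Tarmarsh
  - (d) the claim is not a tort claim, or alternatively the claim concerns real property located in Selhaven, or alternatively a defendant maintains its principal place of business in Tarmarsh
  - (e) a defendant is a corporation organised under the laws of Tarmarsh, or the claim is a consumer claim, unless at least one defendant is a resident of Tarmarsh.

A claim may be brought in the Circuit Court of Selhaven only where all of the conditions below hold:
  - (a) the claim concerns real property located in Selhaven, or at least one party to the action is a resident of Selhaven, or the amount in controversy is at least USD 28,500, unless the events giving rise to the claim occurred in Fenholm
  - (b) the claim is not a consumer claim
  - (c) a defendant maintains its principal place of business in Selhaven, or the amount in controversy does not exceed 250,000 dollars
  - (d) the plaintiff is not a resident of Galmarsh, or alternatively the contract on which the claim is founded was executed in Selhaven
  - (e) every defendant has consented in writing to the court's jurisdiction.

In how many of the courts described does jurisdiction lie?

1

The Tarmarsh Regional Court:
  (a) The amount in controversy is $26,000, within the $26,000 ceiling. Condition met.
  (b) Cassian Fennick resides in Tarmarsh, so one alternative holds. Satisfied.
  (c) The operative events occurred in Fenholm, not Tarmarsh. The proviso rescues it, though: Cassian Fennick resides in Tarmarsh. Met.
  (d) The claim is an employment claim, not a tort claim, which satisfies one of the alternatives. Condition met.
  (e) The corporate defendant(s) are organised in Fenholm, not Tarmarsh; the claim is an employment claim, not a consumer claim — every alternative fails. But Cassian Fennick resides in Tarmarsh, and the 'unless' clause therefore excuses the requirement. Satisfied.
  → All conditions met; jurisdiction exists.
The Circuit Court of Selhaven:
  (a) The claim does not concern real property; no party resides in Selhaven; the amount in controversy is USD 26,000, below the 28,500 dollars floor — every alternative fails. But the operative events occurred in Fenholm, and the 'unless' clause therefore excuses the requirement. Met.
  (b) The claim is an employment claim, not a consumer claim. Condition met.
  (c) The amount in controversy is USD 26,000, within the 250,000 dollars ceiling, so one alternative holds. Satisfied.
  (d) The plaintiff resides in Galmarsh; the contract was executed in Orinria, not Selhaven — every alternative fails. Condition not met.
  (e) Every defendant has filed written consent. Satisfied.
  → At least one condition fails; no jurisdiction.
Courts with jurisdiction: the Tarmarsh Regional Court — 1 in total.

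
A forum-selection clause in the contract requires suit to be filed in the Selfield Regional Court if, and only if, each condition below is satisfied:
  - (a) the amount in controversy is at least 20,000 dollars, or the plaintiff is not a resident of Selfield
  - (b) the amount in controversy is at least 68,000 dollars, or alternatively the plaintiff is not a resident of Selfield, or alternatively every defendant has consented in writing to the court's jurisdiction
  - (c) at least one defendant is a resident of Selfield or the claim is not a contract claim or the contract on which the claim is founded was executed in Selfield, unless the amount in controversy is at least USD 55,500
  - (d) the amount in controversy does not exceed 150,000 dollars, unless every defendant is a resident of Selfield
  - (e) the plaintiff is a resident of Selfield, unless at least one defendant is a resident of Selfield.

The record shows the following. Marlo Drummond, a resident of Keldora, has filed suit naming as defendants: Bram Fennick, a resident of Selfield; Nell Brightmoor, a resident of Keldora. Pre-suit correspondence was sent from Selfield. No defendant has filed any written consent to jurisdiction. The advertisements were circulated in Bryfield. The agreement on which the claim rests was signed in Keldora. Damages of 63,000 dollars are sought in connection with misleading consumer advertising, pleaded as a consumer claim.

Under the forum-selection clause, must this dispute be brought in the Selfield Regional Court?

The Selfield Regional Court:
  (a) The amount in controversy is 63,000 dollars, which meets the 20,000 dollars floor, so this disjunct is met. Satisfied.
  (b) The plaintiff resides in Keldora, which is not Selfield, so one alternative holds. Condition met.
  (c) Bram Fennick resides in Selfield — that alternative is enough. Condition met.
  (d) The amount in controversy is 63,000 dollars, within the $150,000 ceiling. Met.
  (e) The plaintiff resides in Keldora, not Selfield. However, Bram Fennick resides in Selfield, so the 'unless' proviso supplies this condition. Satisfied.
  → Forum clause is triggered.

Yes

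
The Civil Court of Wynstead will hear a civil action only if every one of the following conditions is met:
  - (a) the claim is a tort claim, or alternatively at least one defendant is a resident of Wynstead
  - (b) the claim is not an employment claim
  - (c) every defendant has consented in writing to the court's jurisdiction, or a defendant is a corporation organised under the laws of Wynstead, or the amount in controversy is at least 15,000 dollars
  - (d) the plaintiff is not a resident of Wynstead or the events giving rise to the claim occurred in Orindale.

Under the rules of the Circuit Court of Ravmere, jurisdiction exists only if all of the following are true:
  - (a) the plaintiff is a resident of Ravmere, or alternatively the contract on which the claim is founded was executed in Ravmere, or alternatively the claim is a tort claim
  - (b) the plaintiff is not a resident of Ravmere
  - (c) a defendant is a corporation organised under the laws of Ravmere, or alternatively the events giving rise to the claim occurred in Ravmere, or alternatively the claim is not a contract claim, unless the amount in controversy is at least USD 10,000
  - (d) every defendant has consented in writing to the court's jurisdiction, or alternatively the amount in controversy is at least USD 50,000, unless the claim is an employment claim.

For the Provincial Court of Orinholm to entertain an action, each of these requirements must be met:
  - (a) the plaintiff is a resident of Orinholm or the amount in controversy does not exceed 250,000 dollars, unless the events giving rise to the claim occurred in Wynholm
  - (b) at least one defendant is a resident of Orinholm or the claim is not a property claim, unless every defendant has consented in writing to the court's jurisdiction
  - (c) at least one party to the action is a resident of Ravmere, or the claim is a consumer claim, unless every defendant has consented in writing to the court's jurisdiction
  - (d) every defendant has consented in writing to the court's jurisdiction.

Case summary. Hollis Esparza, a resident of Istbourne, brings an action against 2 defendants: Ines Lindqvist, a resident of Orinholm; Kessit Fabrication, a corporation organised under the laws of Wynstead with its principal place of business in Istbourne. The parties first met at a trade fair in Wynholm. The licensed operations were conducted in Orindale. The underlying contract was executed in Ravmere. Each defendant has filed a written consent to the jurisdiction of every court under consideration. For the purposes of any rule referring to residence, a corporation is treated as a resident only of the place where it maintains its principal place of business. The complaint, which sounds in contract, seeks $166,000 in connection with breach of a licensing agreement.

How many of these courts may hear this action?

The Civil Court of Wynstead:
  (a) The claim is a contract claim, not a tort claim; no defendant resides in Wynstead (they reside in Orinholm, Istbourne) — no alternative holds. Condition not met.
  (b) The claim is a contract claim, not an employment claim. Condition met.
  (c) Every defendant has filed written consent, so one alternative holds. Satisfied.
  (d) The plaintiff resides in Istbourne, which is not Wynstead, so one alternative holds. Condition met.
  → Not every requirement is met — no jurisdiction.
The Circuit Court of Ravmere:
  (a) The contract was executed in Ravmere, so this disjunct is met. Condition met.
  (b) The plaintiff resides in Istbourne, which is not Ravmere. Satisfied.
  (c) The corporate defendant(s) are organised in Wynstead, not Ravmere; the operative events occurred in Orindale, not Ravmere; the claim is a contract claim — no alternative holds. But the amount in controversy is USD 166,000, which meets the USD 10,000 floor, and the 'unless' clause therefore excuses the requirement. Satisfied.
  (d) Every defendant has filed written consent, so this disjunct is met. Satisfied.
  → All conditions met; jurisdiction exists.
The Provincial Court of Orinholm:
  (a) The amount in controversy is USD 166,000, within the USD 250,000 ceiling — that alternative is enough. Met.
  (b) Ines Lindqvist resides in Orinholm, so this disjunct is met. Condition met.
  (c) No party resides in Ravmere; the claim is a contract claim, not a consumer claim — every alternative fails. The proviso rescues it, though: every defendant has filed written consent. Met.
  (d) Every defendant has filed written consent. Condition met.
  → Every requirement is satisfied — jurisdiction.
Courts with jurisdiction: the Circuit Court of Ravmere, the Provincial Court of Orinholm — 2 in total.

2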